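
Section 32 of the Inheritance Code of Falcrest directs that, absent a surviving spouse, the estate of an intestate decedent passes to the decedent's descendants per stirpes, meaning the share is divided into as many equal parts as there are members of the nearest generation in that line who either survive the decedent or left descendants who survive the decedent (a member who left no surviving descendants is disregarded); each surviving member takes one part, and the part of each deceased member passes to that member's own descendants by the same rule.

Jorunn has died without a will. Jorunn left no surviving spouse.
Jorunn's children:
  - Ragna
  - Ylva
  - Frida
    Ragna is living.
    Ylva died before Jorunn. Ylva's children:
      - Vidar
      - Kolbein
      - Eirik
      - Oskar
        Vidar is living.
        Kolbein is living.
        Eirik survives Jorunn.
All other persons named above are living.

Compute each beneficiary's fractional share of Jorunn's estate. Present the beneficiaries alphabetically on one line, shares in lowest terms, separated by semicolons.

Eirik 1/12; Frida 1/3; Kolbein 1/12; Oskar 1/12; Ragna 1/3; Vidar 1/12

There is no surviving spouse, so the entire estate passes to Jorunn's descendants per stirpes.
The estate is divided into 3 equal shares of 1/3 among Ragna, Ylva, Frida.
Ragna is living and takes 1/3.
Ylva predeceased; the 1/3 allotted to Ylva's branch passes to Ylva's issue by representation.
The 1/3 is divided into 4 equal shares of 1/12 among Vidar, Kolbein, Eirik, Oskar.
Vidar is living and takes 1/12.
Kolbein is living and takes 1/12.
Eirik is living and takes 1/12.
Oskar is living and takes 1/12.
Frida is living and takes 1/3.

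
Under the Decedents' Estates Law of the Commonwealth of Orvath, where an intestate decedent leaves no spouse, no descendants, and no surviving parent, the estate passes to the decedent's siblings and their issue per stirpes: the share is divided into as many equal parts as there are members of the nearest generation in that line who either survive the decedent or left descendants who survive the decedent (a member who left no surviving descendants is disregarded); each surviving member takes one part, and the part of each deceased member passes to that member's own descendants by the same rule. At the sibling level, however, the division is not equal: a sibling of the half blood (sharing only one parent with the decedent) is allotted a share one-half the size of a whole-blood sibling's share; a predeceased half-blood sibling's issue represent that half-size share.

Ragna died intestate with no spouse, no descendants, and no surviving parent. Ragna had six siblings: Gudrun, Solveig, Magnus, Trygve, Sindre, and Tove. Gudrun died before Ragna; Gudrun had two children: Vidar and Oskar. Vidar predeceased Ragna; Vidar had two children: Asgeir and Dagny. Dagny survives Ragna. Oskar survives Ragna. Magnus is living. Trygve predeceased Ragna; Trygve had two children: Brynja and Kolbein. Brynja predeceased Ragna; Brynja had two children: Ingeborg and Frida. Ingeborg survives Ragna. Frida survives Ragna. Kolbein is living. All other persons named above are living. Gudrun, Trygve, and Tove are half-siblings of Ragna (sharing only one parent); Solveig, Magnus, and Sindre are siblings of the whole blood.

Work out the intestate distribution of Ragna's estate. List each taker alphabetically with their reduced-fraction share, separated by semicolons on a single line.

Asgeir 1/36; Dagny 1/36; Frida 1/36; Ingeborg 1/36; Kolbein 1/18; Magnus 2/9; Oskar 1/18; Sindre 2/9; Solveig 2/9; Tove 1/9

No spouse, descendants, or parent survives, so the estate passes to Ragna's siblings per stirpes.
Half-blood siblings count for one-half the weight of whole-blood siblings at the initial division.
Dividing 1 in proportion to weights (total weight 9/2): Gudrun (weight 1/2) → 1/9; Solveig (weight 1) → 2/9; Magnus (weight 1) → 2/9; Trygve (weight 1/2) → 1/9; Sindre (weight 1) → 2/9; Tove (weight 1/2) → 1/9.
Gudrun predeceased; the 1/9 allotted to Gudrun's branch passes to Gudrun's issue by representation.
The 1/9 is divided into 2 equal shares of 1/18 among Vidar, Oskar.
Vidar predeceased; the 1/18 allotted to Vidar's branch passes to Vidar's issue by representation.
The 1/18 is divided into 2 equal shares of 1/36 among Asgeir, Dagny.
Asgeir is living and takes 1/36.
Dagny is living and takes 1/36.
Oskar is living and takes 1/18.
Solveig is living and takes 2/9.
Magnus is living and takes 2/9.
Trygve predeceased; the 1/9 allotted to Trygve's branch passes to Trygve's issue by representation.
The 1/9 is divided into 2 equal shares of 1/18 among Brynja, Kolbein.
Brynja predeceased; the 1/18 allotted to Brynja's branch passes to Brynja's issue by representation.
The 1/18 is divided into 2 equal shares of 1/36 among Ingeborg, Frida.
Ingeborg is living and takes 1/36.
Frida is living and takes 1/36.
Kolbein is living and takes 1/18.
Sindre is living and takes 2/9.
Tove is living and takes 1/9.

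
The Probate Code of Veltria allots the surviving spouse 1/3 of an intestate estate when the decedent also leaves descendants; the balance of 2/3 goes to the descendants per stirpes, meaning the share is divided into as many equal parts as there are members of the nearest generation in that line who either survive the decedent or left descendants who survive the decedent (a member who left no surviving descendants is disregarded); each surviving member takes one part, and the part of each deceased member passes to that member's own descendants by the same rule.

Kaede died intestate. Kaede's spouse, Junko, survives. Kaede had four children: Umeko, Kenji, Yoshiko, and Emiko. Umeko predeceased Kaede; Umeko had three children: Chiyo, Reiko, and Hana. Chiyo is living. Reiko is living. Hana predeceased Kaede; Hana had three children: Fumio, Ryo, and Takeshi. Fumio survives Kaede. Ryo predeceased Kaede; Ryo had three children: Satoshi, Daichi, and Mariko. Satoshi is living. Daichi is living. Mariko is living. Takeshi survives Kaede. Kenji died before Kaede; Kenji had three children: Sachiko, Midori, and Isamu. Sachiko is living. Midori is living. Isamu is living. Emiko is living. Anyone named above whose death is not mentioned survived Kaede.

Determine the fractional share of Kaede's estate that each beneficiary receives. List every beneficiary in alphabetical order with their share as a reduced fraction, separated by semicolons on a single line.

Chiyo 1/18; Daichi 1/162; Emiko 1/6; Fumio 1/54; Isamu 1/18; Junko 1/3; Mariko 1/162; Midori 1/18; Reiko 1/18; Sachiko 1/18; Satoshi 1/162; Takeshi 1/54; Yoshiko 1/6

Junko, as surviving spouse, takes 1/3.
The remaining 2/3 passes to Kaede's descendants per stirpes.
The 2/3 is divided into 4 equal shares of 1/6 among Umeko, Kenji, Yoshiko, Emiko.
Umeko predeceased; the 1/6 allotted to Umeko's branch passes to Umeko's issue by representation.
The 1/6 is divided into 3 equal shares of 1/18 among Chiyo, Reiko, Hana.
Chiyo is living and takes 1/18.
Reiko is living and takes 1/18.
Hana predeceased; the 1/18 allotted to Hana's branch passes to Hana's issue by representation.
The 1/18 is divided into 3 equal shares of 1/54 among Fumio, Ryo, Takeshi.
Fumio is living and takes 1/54.
Ryo predeceased; the 1/54 allotted to Ryo's branch passes to Ryo's issue by representation.
The 1/54 is divided into 3 equal shares of 1/162 among Satoshi, Daichi, Mariko.
Satoshi is living and takes 1/162.
Daichi is living and takes 1/162.
Mariko is living and takes 1/162.
Takeshi is living and takes 1/54.
Kenji predeceased; the 1/6 allotted to Kenji's branch passes to Kenji's issue by representation.
The 1/6 is divided into 3 equal shares of 1/18 among Sachiko, Midori, Isamu.
Sachiko is living and takes 1/18.
Midori is living and takes 1/18.
Isamu is living and takes 1/18.
Yoshiko is living and takes 1/6.
Emiko is living and takes 1/6.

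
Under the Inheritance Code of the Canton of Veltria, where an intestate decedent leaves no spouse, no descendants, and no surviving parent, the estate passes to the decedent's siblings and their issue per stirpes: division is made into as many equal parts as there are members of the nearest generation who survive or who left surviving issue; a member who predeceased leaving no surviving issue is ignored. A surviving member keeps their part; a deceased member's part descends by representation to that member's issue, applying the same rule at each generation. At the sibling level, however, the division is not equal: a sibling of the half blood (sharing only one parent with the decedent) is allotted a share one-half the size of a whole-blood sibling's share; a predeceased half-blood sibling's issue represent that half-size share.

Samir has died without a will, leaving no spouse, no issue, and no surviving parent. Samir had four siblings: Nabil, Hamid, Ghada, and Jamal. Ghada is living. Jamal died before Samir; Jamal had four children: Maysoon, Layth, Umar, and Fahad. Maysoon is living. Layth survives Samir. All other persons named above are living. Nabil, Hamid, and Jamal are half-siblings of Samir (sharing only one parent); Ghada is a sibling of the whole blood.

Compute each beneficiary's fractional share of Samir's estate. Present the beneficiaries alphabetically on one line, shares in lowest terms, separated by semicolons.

Fahad 1/20; Ghada 2/5; Hamid 1/5; Layth 1/20; Maysoon 1/20; Nabil 1/5; Umar 1/20

No spouse, descendants, or parent survives, so the estate passes to Samir's siblings per stirpes.
Half-blood siblings count for one-half the weight of whole-blood siblings at the initial division.
Dividing 1 in proportion to weights (total weight 5/2): Nabil (weight 1/2) → 1/5; Hamid (weight 1/2) → 1/5; Ghada (weight 1) → 2/5; Jamal (weight 1/2) → 1/5.
Nabil is living and takes 1/5.
Hamid is living and takes 1/5.
Ghada is living and takes 2/5.
Jamal predeceased; the 1/5 allotted to Jamal's branch passes to Jamal's issue by representation.
The 1/5 is divided into 4 equal shares of 1/20 among Maysoon, Layth, Umar, Fahad.
Maysoon is living and takes 1/20.
Layth is living and takes 1/20.
Umar is living and takes 1/20.
Fahad is living and takes 1/20.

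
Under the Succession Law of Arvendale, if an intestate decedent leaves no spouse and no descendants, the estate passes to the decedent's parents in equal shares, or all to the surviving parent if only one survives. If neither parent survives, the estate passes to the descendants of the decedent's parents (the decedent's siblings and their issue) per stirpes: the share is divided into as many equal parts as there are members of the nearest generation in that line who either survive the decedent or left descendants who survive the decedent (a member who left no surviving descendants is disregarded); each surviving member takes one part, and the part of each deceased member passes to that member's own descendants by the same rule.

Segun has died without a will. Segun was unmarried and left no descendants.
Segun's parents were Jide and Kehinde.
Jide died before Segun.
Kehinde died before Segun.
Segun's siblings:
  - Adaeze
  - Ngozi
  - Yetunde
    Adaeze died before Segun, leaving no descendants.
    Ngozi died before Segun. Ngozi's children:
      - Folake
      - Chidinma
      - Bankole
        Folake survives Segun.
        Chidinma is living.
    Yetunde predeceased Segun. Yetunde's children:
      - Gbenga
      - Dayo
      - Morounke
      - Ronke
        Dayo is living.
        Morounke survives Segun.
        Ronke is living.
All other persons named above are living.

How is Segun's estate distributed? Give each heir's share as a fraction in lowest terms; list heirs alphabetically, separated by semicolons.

Bankole 1/6; Chidinma 1/6; Dayo 1/8; Folake 1/6; Gbenga 1/8; Morounke 1/8; Ronke 1/8

Neither parent survives and there are no descendants, so the estate passes to Segun's siblings and their issue per stirpes.
Adaeze left no surviving issue, so that branch lapses and is disregarded.
The estate is divided into 2 equal shares of 1/2 among Ngozi, Yetunde.
Ngozi predeceased; the 1/2 allotted to Ngozi's branch passes to Ngozi's issue by representation.
The 1/2 is divided into 3 equal shares of 1/6 among Folake, Chidinma, Bankole.
Folake is living and takes 1/6.
Chidinma is living and takes 1/6.
Bankole is living and takes 1/6.
Yetunde predeceased; the 1/2 allotted to Yetunde's branch passes to Yetunde's issue by representation.
The 1/2 is divided into 4 equal shares of 1/8 among Gbenga, Dayo, Morounke, Ronke.
Gbenga is living and takes 1/8.
Dayo is living and takes 1/8.
Morounke is living and takes 1/8.
Ronke is living and takes 1/8.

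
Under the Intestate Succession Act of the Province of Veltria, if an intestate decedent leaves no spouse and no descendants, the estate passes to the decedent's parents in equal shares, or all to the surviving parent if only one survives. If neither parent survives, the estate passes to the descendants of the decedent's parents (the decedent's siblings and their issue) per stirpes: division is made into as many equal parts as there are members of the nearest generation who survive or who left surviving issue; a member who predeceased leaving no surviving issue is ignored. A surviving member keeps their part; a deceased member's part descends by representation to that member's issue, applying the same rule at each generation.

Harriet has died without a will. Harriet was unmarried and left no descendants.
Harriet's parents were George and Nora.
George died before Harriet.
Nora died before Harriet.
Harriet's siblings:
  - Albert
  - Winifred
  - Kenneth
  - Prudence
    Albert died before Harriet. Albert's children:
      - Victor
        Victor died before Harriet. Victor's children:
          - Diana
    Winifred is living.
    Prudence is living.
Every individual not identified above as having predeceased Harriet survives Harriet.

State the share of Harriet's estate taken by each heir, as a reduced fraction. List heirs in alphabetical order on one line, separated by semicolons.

Neither parent survives and there are no descendants, so the estate passes to Harriet's siblings and their issue per stirpes.
The estate is divided into 4 equal shares of 1/4 among Albert, Winifred, Kenneth, Prudence.
Albert predeceased; the 1/4 allotted to Albert's branch passes to Albert's issue by representation.
Victor's line is the sole branch at this level, so the full 1/4 passes to Victor's issue by representation.
Diana is the sole taker at this level and receives the full 1/4.
Winifred is living and takes 1/4.
Kenneth is living and takes 1/4.
Prudence is living and takes 1/4.

Diana 1/4; Kenneth 1/4; Prudence 1/4; Winifred 1/4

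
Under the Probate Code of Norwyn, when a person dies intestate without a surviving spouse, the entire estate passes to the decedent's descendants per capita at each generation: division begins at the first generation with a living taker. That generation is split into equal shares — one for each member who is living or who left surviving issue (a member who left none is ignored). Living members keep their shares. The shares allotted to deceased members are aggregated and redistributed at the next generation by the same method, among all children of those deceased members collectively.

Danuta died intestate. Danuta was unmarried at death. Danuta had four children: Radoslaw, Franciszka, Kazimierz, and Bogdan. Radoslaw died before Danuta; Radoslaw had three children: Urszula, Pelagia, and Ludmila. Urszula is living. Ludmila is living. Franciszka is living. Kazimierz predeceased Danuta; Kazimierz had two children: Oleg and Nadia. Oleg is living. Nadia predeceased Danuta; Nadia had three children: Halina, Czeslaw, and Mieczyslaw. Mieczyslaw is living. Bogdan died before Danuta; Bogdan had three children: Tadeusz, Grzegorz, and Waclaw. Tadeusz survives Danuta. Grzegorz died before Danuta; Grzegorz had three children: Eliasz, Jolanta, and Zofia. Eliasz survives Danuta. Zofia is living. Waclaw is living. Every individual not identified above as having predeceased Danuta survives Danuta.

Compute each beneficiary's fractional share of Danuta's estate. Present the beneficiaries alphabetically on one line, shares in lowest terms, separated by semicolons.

Czeslaw 1/32; Eliasz 1/32; Franciszka 1/4; Halina 1/32; Jolanta 1/32; Ludmila 3/32; Mieczyslaw 1/32; Oleg 3/32; Pelagia 3/32; Tadeusz 3/32; Urszula 3/32; Waclaw 3/32; Zofia 1/32

There is no surviving spouse, so the entire estate passes to Danuta's descendants per capita at each generation.
At generation 1 (Radoslaw, Franciszka, Kazimierz, Bogdan) there are 4 shares of (1)/4 = 1/4 each.
Living: Franciszka — each takes 1/4.
Deceased: Radoslaw, Kazimierz, and Bogdan. Their combined 3/4 is pooled and carried to generation 2.
At generation 2 (Urszula, Pelagia, Ludmila, Oleg, Nadia, Tadeusz, Grzegorz, Waclaw) there are 8 shares of (3/4)/8 = 3/32 each.
Living: Urszula, Pelagia, Ludmila, Oleg, Tadeusz, and Waclaw — each takes 3/32.
Deceased: Nadia and Grzegorz. Their combined 3/16 is pooled and carried to generation 3.
At generation 3 (Halina, Czeslaw, Mieczyslaw, Eliasz, Jolanta, Zofia) there are 6 shares of (3/16)/6 = 1/32 each.
Living: Halina, Czeslaw, Mieczyslaw, Eliasz, Jolanta, and Zofia — each takes 1/32.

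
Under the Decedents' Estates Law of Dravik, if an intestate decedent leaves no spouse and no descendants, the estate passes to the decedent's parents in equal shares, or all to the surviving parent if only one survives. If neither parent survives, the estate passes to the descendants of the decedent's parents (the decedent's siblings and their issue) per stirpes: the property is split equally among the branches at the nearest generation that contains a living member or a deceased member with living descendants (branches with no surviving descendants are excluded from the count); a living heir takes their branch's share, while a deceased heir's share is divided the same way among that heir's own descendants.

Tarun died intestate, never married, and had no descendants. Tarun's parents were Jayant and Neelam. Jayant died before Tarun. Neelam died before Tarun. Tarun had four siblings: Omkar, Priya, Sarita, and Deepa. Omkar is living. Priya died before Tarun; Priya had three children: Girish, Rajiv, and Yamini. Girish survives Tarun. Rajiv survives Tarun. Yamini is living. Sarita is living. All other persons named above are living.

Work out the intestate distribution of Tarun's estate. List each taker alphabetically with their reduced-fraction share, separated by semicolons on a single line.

Deepa 1/4; Girish 1/12; Omkar 1/4; Rajiv 1/12; Sarita 1/4; Yamini 1/12

Neither parent survives and there are no descendants, so the estate passes to Tarun's siblings and their issue per stirpes.
The estate is divided into 4 equal shares of 1/4 among Omkar, Priya, Sarita, Deepa.
Omkar is living and takes 1/4.
Priya predeceased; the 1/4 allotted to Priya's branch passes to Priya's issue by representation.
The 1/4 is divided into 3 equal shares of 1/12 among Girish, Rajiv, Yamini.
Girish is living and takes 1/12.
Rajiv is living and takes 1/12.
Yamini is living and takes 1/12.
Sarita is living and takes 1/4.
Deepa is living and takes 1/4.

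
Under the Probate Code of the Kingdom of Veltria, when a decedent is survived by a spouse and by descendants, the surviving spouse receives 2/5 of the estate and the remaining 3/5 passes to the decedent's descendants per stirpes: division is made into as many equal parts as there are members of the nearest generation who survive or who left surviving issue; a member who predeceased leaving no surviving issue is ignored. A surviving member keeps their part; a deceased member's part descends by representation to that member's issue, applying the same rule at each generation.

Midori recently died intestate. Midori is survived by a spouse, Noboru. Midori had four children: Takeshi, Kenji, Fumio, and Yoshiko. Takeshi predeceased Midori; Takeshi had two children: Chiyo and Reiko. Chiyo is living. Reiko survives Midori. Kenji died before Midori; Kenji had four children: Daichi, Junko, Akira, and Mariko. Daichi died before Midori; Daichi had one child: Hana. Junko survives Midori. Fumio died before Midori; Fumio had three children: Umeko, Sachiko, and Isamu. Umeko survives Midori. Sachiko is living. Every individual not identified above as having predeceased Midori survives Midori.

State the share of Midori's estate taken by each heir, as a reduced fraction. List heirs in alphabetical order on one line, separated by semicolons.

Akira 3/80; Chiyo 3/40; Hana 3/80; Isamu 1/20; Junko 3/80; Mariko 3/80; Noboru 2/5; Reiko 3/40; Sachiko 1/20; Umeko 1/20; Yoshiko 3/20

Noboru, as surviving spouse, takes 2/5.
The remaining 3/5 passes to Midori's descendants per stirpes.
The 3/5 is divided into 4 equal shares of 3/20 among Takeshi, Kenji, Fumio, Yoshiko.
Takeshi predeceased; the 3/20 allotted to Takeshi's branch passes to Takeshi's issue by representation.
The 3/20 is divided into 2 equal shares of 3/40 among Chiyo, Reiko.
Chiyo is living and takes 3/40.
Reiko is living and takes 3/40.
Kenji predeceased; the 3/20 allotted to Kenji's branch passes to Kenji's issue by representation.
The 3/20 is divided into 4 equal shares of 3/80 among Daichi, Junko, Akira, Mariko.
Daichi predeceased; the 3/80 allotted to Daichi's branch passes to Daichi's issue by representation.
Hana is the sole taker at this level and receives the full 3/80.
Junko is living and takes 3/80.
Akira is living and takes 3/80.
Mariko is living and takes 3/80.
Fumio predeceased; the 3/20 allotted to Fumio's branch passes to Fumio's issue by representation.
The 3/20 is divided into 3 equal shares of 1/20 among Umeko, Sachiko, Isamu.
Umeko is living and takes 1/20.
Sachiko is living and takes 1/20.
Isamu is living and takes 1/20.
Yoshiko is living and takes 3/20.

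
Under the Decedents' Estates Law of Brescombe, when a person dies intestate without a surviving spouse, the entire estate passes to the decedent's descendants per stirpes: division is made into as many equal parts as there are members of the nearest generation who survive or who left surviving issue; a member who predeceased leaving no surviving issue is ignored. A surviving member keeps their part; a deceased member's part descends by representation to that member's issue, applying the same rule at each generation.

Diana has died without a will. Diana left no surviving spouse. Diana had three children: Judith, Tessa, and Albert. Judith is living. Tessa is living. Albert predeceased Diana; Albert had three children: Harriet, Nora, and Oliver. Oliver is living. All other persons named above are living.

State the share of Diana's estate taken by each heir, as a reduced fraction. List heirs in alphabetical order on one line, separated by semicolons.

There is no surviving spouse, so the entire estate passes to Diana's descendants per stirpes.
The estate is divided into 3 equal shares of 1/3 among Judith, Tessa, Albert.
Judith is living and takes 1/3.
Tessa is living and takes 1/3.
Albert predeceased; the 1/3 allotted to Albert's branch passes to Albert's issue by representation.
The 1/3 is divided into 3 equal shares of 1/9 among Harriet, Nora, Oliver.
Harriet is living and takes 1/9.
Nora is living and takes 1/9.
Oliver is living and takes 1/9.

Harriet 1/9; Judith 1/3; Nora 1/9; Oliver 1/9; Tessa 1/3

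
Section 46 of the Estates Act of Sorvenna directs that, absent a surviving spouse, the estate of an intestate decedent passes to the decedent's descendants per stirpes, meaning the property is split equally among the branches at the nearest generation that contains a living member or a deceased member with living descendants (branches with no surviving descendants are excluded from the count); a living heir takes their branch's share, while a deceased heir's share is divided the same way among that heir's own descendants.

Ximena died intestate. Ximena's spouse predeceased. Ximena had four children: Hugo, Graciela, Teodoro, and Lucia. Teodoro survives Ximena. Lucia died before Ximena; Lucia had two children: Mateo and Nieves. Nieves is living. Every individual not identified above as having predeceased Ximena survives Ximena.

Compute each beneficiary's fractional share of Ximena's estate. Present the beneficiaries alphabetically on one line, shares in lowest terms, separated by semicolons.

Graciela 1/4; Hugo 1/4; Mateo 1/8; Nieves 1/8; Teodoro 1/4

There is no surviving spouse, so the entire estate passes to Ximena's descendants per stirpes.
The estate is divided into 4 equal shares of 1/4 among Hugo, Graciela, Teodoro, Lucia.
Hugo is living and takes 1/4.
Graciela is living and takes 1/4.
Teodoro is living and takes 1/4.
Lucia predeceased; the 1/4 allotted to Lucia's branch passes to Lucia's issue by representation.
The 1/4 is divided into 2 equal shares of 1/8 among Mateo, Nieves.
Mateo is living and takes 1/8.
Nieves is living and takes 1/8.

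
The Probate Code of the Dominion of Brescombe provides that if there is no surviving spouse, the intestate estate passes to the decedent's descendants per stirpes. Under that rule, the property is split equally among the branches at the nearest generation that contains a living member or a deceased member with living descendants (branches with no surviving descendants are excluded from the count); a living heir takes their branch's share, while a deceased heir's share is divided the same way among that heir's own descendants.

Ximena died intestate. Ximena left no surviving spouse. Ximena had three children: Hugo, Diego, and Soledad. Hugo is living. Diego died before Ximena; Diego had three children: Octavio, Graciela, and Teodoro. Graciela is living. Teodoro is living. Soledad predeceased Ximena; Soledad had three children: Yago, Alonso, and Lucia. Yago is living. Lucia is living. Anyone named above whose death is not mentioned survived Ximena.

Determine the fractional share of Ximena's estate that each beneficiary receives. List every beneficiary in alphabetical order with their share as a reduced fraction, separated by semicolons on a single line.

There is no surviving spouse, so the entire estate passes to Ximena's descendants per stirpes.
The estate is divided into 3 equal shares of 1/3 among Hugo, Diego, Soledad.
Hugo is living and takes 1/3.
Diego predeceased; the 1/3 allotted to Diego's branch passes to Diego's issue by representation.
The 1/3 is divided into 3 equal shares of 1/9 among Octavio, Graciela, Teodoro.
Octavio is living and takes 1/9.
Graciela is living and takes 1/9.
Teodoro is living and takes 1/9.
Soledad predeceased; the 1/3 allotted to Soledad's branch passes to Soledad's issue by representation.
The 1/3 is divided into 3 equal shares of 1/9 among Yago, Alonso, Lucia.
Yago is living and takes 1/9.
Alonso is living and takes 1/9.
Lucia is living and takes 1/9.

Alonso 1/9; Graciela 1/9; Hugo 1/3; Lucia 1/9; Octavio 1/9; Teodoro 1/9; Yago 1/9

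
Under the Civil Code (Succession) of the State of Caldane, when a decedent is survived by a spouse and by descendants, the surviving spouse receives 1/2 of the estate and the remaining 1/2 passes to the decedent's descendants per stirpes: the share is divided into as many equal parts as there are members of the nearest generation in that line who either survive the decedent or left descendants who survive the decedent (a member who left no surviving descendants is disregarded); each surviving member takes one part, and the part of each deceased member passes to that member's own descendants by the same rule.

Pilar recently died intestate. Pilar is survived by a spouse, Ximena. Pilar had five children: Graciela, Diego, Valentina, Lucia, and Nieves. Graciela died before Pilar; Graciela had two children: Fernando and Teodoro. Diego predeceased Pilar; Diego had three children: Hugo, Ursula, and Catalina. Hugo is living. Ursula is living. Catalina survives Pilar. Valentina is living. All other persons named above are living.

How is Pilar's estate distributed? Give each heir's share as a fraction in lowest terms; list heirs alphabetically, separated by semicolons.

Ximena, as surviving spouse, takes 1/2.
The remaining 1/2 passes to Pilar's descendants per stirpes.
The 1/2 is divided into 5 equal shares of 1/10 among Graciela, Diego, Valentina, Lucia, Nieves.
Graciela predeceased; the 1/10 allotted to Graciela's branch passes to Graciela's issue by representation.
The 1/10 is divided into 2 equal shares of 1/20 among Fernando, Teodoro.
Fernando is living and takes 1/20.
Teodoro is living and takes 1/20.
Diego predeceased; the 1/10 allotted to Diego's branch passes to Diego's issue by representation.
The 1/10 is divided into 3 equal shares of 1/30 among Hugo, Ursula, Catalina.
Hugo is living and takes 1/30.
Ursula is living and takes 1/30.
Catalina is living and takes 1/30.
Valentina is living and takes 1/10.
Lucia is living and takes 1/10.
Nieves is living and takes 1/10.

Catalina 1/30; Fernando 1/20; Hugo 1/30; Lucia 1/10; Nieves 1/10; Teodoro 1/20; Ursula 1/30; Valentina 1/10; Ximena 1/2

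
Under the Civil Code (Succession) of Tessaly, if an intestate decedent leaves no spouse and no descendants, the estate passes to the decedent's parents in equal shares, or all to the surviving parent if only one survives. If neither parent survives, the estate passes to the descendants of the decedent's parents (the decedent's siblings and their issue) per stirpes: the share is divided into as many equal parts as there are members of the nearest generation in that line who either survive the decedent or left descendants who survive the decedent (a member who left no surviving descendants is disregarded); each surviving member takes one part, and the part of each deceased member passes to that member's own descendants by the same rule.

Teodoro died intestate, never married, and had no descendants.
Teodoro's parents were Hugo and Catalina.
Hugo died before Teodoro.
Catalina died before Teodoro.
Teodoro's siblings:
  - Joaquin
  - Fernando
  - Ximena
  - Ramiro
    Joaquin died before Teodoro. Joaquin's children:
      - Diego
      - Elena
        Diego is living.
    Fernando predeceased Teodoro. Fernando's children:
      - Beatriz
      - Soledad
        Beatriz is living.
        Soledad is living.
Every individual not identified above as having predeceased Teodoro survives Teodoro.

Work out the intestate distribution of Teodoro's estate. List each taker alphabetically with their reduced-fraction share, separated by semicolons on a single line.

Beatriz 1/8; Diego 1/8; Elena 1/8; Ramiro 1/4; Soledad 1/8; Ximena 1/4

Neither parent survives and there are no descendants, so the estate passes to Teodoro's siblings and their issue per stirpes.
The estate is divided into 4 equal shares of 1/4 among Joaquin, Fernando, Ximena, Ramiro.
Joaquin predeceased; the 1/4 allotted to Joaquin's branch passes to Joaquin's issue by representation.
The 1/4 is divided into 2 equal shares of 1/8 among Diego, Elena.
Diego is living and takes 1/8.
Elena is living and takes 1/8.
Fernando predeceased; the 1/4 allotted to Fernando's branch passes to Fernando's issue by representation.
The 1/4 is divided into 2 equal shares of 1/8 among Beatriz, Soledad.
Beatriz is living and takes 1/8.
Soledad is living and takes 1/8.
Ximena is living and takes 1/4.
Ramiro is living and takes 1/4.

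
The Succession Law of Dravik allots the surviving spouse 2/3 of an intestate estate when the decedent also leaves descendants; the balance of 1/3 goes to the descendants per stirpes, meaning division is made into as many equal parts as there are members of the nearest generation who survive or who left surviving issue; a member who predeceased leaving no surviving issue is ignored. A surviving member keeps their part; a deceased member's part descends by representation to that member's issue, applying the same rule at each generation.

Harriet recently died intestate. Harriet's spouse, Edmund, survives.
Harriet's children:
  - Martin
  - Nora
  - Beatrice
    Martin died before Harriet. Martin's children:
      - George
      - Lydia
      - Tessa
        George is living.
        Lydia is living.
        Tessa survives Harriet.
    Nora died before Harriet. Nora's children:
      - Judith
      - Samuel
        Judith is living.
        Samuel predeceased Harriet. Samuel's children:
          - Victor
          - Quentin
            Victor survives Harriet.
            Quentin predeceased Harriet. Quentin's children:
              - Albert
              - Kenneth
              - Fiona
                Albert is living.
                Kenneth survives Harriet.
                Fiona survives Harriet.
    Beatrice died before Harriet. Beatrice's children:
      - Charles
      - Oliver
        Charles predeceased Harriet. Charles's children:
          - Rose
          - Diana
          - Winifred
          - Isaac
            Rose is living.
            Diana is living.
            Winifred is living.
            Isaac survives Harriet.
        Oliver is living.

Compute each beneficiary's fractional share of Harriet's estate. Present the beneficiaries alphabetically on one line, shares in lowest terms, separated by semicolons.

Albert 1/108; Diana 1/72; Edmund 2/3; Fiona 1/108; George 1/27; Isaac 1/72; Judith 1/18; Kenneth 1/108; Lydia 1/27; Oliver 1/18; Rose 1/72; Tessa 1/27; Victor 1/36; Winifred 1/72

Edmund, as surviving spouse, takes 2/3.
The remaining 1/3 passes to Harriet's descendants per stirpes.
The 1/3 is divided into 3 equal shares of 1/9 among Martin, Nora, Beatrice.
Martin predeceased; the 1/9 allotted to Martin's branch passes to Martin's issue by representation.
The 1/9 is divided into 3 equal shares of 1/27 among George, Lydia, Tessa.
George is living and takes 1/27.
Lydia is living and takes 1/27.
Tessa is living and takes 1/27.
Nora predeceased; the 1/9 allotted to Nora's branch passes to Nora's issue by representation.
The 1/9 is divided into 2 equal shares of 1/18 among Judith, Samuel.
Judith is living and takes 1/18.
Samuel predeceased; the 1/18 allotted to Samuel's branch passes to Samuel's issue by representation.
The 1/18 is divided into 2 equal shares of 1/36 among Victor, Quentin.
Victor is living and takes 1/36.
Quentin predeceased; the 1/36 allotted to Quentin's branch passes to Quentin's issue by representation.
The 1/36 is divided into 3 equal shares of 1/108 among Albert, Kenneth, Fiona.
Albert is living and takes 1/108.
Kenneth is living and takes 1/108.
Fiona is living and takes 1/108.
Beatrice predeceased; the 1/9 allotted to Beatrice's branch passes to Beatrice's issue by representation.
The 1/9 is divided into 2 equal shares of 1/18 among Charles, Oliver.
Charles predeceased; the 1/18 allotted to Charles's branch passes to Charles's issue by representation.
The 1/18 is divided into 4 equal shares of 1/72 among Rose, Diana, Winifred, Isaac.
Rose is living and takes 1/72.
Diana is living and takes 1/72.
Winifred is living and takes 1/72.
Isaac is living and takes 1/72.
Oliver is living and takes 1/18.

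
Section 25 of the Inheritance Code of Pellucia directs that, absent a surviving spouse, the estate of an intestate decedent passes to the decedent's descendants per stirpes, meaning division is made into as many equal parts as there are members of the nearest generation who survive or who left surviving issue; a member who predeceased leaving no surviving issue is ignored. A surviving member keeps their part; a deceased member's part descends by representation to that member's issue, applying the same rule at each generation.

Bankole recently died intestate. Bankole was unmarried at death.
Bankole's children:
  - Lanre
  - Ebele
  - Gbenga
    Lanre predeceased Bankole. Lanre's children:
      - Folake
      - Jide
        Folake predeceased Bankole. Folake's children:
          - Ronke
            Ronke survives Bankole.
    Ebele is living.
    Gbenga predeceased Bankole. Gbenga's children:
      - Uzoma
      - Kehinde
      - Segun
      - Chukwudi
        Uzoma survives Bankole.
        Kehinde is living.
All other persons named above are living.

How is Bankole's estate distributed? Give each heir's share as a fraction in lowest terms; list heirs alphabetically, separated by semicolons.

Chukwudi 1/12; Ebele 1/3; Jide 1/6; Kehinde 1/12; Ronke 1/6; Segun 1/12; Uzoma 1/12

There is no surviving spouse, so the entire estate passes to Bankole's descendants per stirpes.
The estate is divided into 3 equal shares of 1/3 among Lanre, Ebele, Gbenga.
Lanre predeceased; the 1/3 allotted to Lanre's branch passes to Lanre's issue by representation.
The 1/3 is divided into 2 equal shares of 1/6 among Folake, Jide.
Folake predeceased; the 1/6 allotted to Folake's branch passes to Folake's issue by representation.
Ronke is the sole taker at this level and receives the full 1/6.
Jide is living and takes 1/6.
Ebele is living and takes 1/3.
Gbenga predeceased; the 1/3 allotted to Gbenga's branch passes to Gbenga's issue by representation.
The 1/3 is divided into 4 equal shares of 1/12 among Uzoma, Kehinde, Segun, Chukwudi.
Uzoma is living and takes 1/12.
Kehinde is living and takes 1/12.
Segun is living and takes 1/12.
Chukwudi is living and takes 1/12.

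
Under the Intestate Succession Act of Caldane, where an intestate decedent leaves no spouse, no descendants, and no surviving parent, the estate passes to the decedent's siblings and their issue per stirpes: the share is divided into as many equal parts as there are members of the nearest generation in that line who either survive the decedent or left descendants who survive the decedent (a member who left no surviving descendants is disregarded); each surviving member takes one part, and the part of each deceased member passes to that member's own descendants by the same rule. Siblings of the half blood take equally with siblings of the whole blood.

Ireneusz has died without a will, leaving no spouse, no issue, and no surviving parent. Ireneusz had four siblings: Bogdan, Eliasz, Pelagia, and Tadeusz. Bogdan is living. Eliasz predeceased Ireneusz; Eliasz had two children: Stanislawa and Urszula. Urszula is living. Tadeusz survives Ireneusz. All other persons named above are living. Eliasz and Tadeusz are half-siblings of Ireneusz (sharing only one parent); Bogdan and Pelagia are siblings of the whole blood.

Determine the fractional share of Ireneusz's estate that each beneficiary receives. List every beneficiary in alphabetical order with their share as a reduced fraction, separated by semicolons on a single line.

No spouse, descendants, or parent survives, so the estate passes to Ireneusz's siblings per stirpes.
Half-blood and whole-blood siblings take equally under the stated rule.
The estate is divided into 4 equal shares of 1/4 among Bogdan, Eliasz, Pelagia, Tadeusz.
Bogdan is living and takes 1/4.
Eliasz predeceased; the 1/4 allotted to Eliasz's branch passes to Eliasz's issue by representation.
The 1/4 is divided into 2 equal shares of 1/8 among Stanislawa, Urszula.
Stanislawa is living and takes 1/8.
Urszula is living and takes 1/8.
Pelagia is living and takes 1/4.
Tadeusz is living and takes 1/4.

Bogdan 1/4; Pelagia 1/4; Stanislawa 1/8; Tadeusz 1/4; Urszula 1/8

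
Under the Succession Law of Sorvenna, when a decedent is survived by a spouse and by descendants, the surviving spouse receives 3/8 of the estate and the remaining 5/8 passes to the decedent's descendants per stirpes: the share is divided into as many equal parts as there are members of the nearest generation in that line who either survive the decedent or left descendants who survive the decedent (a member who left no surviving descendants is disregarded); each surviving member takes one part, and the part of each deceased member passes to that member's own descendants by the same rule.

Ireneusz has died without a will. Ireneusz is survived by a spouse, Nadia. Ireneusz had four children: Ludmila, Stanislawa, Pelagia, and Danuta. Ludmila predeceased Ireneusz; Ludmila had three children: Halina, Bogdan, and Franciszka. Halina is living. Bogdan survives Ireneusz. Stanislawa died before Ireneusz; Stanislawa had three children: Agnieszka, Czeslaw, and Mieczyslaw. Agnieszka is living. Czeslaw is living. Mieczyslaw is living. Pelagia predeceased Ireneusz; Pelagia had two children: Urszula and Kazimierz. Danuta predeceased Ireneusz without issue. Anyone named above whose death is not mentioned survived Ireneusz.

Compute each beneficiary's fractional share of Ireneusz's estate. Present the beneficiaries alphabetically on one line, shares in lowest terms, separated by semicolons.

Nadia, as surviving spouse, takes 3/8.
The remaining 5/8 passes to Ireneusz's descendants per stirpes.
Danuta left no surviving issue, so that branch lapses and is disregarded.
The 5/8 is divided into 3 equal shares of 5/24 among Ludmila, Stanislawa, Pelagia.
Ludmila predeceased; the 5/24 allotted to Ludmila's branch passes to Ludmila's issue by representation.
The 5/24 is divided into 3 equal shares of 5/72 among Halina, Bogdan, Franciszka.
Halina is living and takes 5/72.
Bogdan is living and takes 5/72.
Franciszka is living and takes 5/72.
Stanislawa predeceased; the 5/24 allotted to Stanislawa's branch passes to Stanislawa's issue by representation.
The 5/24 is divided into 3 equal shares of 5/72 among Agnieszka, Czeslaw, Mieczyslaw.
Agnieszka is living and takes 5/72.
Czeslaw is living and takes 5/72.
Mieczyslaw is living and takes 5/72.
Pelagia predeceased; the 5/24 allotted to Pelagia's branch passes to Pelagia's issue by representation.
The 5/24 is divided into 2 equal shares of 5/48 among Urszula, Kazimierz.
Urszula is living and takes 5/48.
Kazimierz is living and takes 5/48.

Agnieszka 5/72; Bogdan 5/72; Czeslaw 5/72; Franciszka 5/72; Halina 5/72; Kazimierz 5/48; Mieczyslaw 5/72; Nadia 3/8; Urszula 5/48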